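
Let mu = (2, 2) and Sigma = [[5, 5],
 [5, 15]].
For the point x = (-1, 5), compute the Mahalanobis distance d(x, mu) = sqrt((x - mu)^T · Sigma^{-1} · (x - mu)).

Step 1 — centre the observation: (x - mu) = (-3, 3).

Step 2 — invert Sigma. det(Sigma) = 5·15 - (5)² = 50.
  Sigma^{-1} = (1/det) · [[d, -b], [-b, a]] = [[0.3, -0.1],
 [-0.1, 0.1]].

Step 3 — form the quadratic (x - mu)^T · Sigma^{-1} · (x - mu):
  Sigma^{-1} · (x - mu) = (-1.2, 0.6).
  (x - mu)^T · [Sigma^{-1} · (x - mu)] = (-3)·(-1.2) + (3)·(0.6) = 5.4.

Step 4 — take square root: d = √(5.4) ≈ 2.3238.

d(x, mu) = √(5.4) ≈ 2.3238


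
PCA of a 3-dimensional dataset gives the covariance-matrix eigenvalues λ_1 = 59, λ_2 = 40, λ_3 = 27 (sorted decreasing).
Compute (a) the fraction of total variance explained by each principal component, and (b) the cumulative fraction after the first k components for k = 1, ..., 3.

Step 1 — total variance = trace(Sigma) = Σ λ_i = 59 + 40 + 27 = 126.

Step 2 — fraction explained by component i = λ_i / Σ λ:
  PC1: 59/126 = 0.4683
  PC2: 40/126 = 0.3175
  PC3: 27/126 = 0.2143

Step 3 — cumulative fraction after k components = (λ_1 + ... + λ_k) / Σ λ:
  k = 1: 59/126 = 0.4683
  k = 2: (59 + 40)/126 = 99/126 = 0.7857
  k = 3: (59 + 40 + 27)/126 = 126/126 = 1

Summary (fraction, with percent):

explained: PC1 0.4683 (46.83%), PC2 0.3175 (31.75%), PC3 0.2143 (21.43%);  cumulative: 0.4683, 0.7857, 1


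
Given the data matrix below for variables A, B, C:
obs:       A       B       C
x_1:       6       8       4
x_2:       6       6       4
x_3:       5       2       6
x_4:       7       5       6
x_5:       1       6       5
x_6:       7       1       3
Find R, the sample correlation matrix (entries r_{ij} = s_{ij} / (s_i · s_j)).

Step 1 — column means:
  mean(A) = (6 + 6 + 5 + 7 + 1 + 7) / 6 = 32/6 = 5.3333
  mean(B) = (8 + 6 + 2 + 5 + 6 + 1) / 6 = 28/6 = 4.6667
  mean(C) = (4 + 4 + 6 + 6 + 5 + 3) / 6 = 28/6 = 4.6667

Step 2 — sample variances and covariances s[i,j] = (1/(n-1)) · Σ_k (x_{k,i} - mean_i) · (x_{k,j} - mean_j), with n-1 = 5:
  s[A,A] = ((0.6667)·(0.6667) + (0.6667)·(0.6667) + (-0.3333)·(-0.3333) + (1.6667)·(1.6667) + (-4.3333)·(-4.3333) + (1.6667)·(1.6667)) / 5 = 25.3333/5 = 5.0667
  s[A,B] = ((0.6667)·(3.3333) + (0.6667)·(1.3333) + (-0.3333)·(-2.6667) + (1.6667)·(0.3333) + (-4.3333)·(1.3333) + (1.6667)·(-3.6667)) / 5 = -7.3333/5 = -1.4667
  s[A,C] = ((0.6667)·(-0.6667) + (0.6667)·(-0.6667) + (-0.3333)·(1.3333) + (1.6667)·(1.3333) + (-4.3333)·(0.3333) + (1.6667)·(-1.6667)) / 5 = -3.3333/5 = -0.6667
  s[B,B] = ((3.3333)·(3.3333) + (1.3333)·(1.3333) + (-2.6667)·(-2.6667) + (0.3333)·(0.3333) + (1.3333)·(1.3333) + (-3.6667)·(-3.6667)) / 5 = 35.3333/5 = 7.0667
  s[B,C] = ((3.3333)·(-0.6667) + (1.3333)·(-0.6667) + (-2.6667)·(1.3333) + (0.3333)·(1.3333) + (1.3333)·(0.3333) + (-3.6667)·(-1.6667)) / 5 = 0.3333/5 = 0.0667
  s[C,C] = ((-0.6667)·(-0.6667) + (-0.6667)·(-0.6667) + (1.3333)·(1.3333) + (1.3333)·(1.3333) + (0.3333)·(0.3333) + (-1.6667)·(-1.6667)) / 5 = 7.3333/5 = 1.4667
  Sample standard deviations s_i = √(s[i,i]):
  s(A) = √(5.0667) = 2.2509
  s(B) = √(7.0667) = 2.6583
  s(C) = √(1.4667) = 1.2111

Step 3 — r_{ij} = s_{ij} / (s_i · s_j):
  r[A,A] = 1 (diagonal).
  r[A,B] = -1.4667 / (2.2509 · 2.6583) = -1.4667 / 5.9837 = -0.2451
  r[A,C] = -0.6667 / (2.2509 · 1.2111) = -0.6667 / 2.726 = -0.2446
  r[B,B] = 1 (diagonal).
  r[B,C] = 0.0667 / (2.6583 · 1.2111) = 0.0667 / 3.2194 = 0.0207
  r[C,C] = 1 (diagonal).

R is symmetric with unit diagonal. Assembling:

R = [[1, -0.2451, -0.2446],
 [-0.2451, 1, 0.0207],
 [-0.2446, 0.0207, 1]]


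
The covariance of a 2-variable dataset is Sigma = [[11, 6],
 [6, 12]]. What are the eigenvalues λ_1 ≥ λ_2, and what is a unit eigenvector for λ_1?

Step 1 — characteristic polynomial of 2×2 Sigma:
  det(Sigma - λI) = λ² - trace · λ + det = 0.
  trace = 11 + 12 = 23, det = 11·12 - (6)² = 96.
Step 2 — discriminant:
  Δ = trace² - 4·det = 529 - 384 = 145.
Step 3 — eigenvalues:
  λ = (trace ± √Δ)/2 = (23 ± 12.0416)/2,
  λ_1 = 17.5208,  λ_2 = 5.4792.

Step 4 — unit eigenvector for λ_1: solve (Sigma - λ_1 I)v = 0. First row:
  (11 - 17.5208)·v_x + (6)·v_y = 0, i.e. (-6.5208)·v_x + (6)·v_y = 0,
  so v ∝ (b, λ_1 - a) = (6, 6.5208) = u.
  ||u|| = √((6)² + (6.5208)²) = √(78.5208) ≈ 8.8612,
  v_1 = u/||u|| ≈ (0.6771, 0.7359) (||v_1|| = 1).

λ_1 = 17.5208,  λ_2 = 5.4792;  v_1 ≈ (0.6771, 0.7359)


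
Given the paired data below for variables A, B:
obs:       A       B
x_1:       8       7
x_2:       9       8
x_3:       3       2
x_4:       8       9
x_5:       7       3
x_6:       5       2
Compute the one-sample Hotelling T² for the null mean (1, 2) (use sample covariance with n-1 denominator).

Step 1 — sample mean vector:
  mean(A) = (8 + 9 + 3 + 8 + 7 + 5) / 6 = 40/6 = 6.6667
  mean(B) = (7 + 8 + 2 + 9 + 3 + 2) / 6 = 31/6 = 5.1667
  x̄ = (6.6667, 5.1667),  deviation x̄ - mu_0 = (6.6667, 5.1667) - (1, 2) = (5.6667, 3.1667).

Step 2 — sample covariance matrix, S[i,j] = (1/(n-1)) · Σ_k (x_{k,i} - mean_i) · (x_{k,j} - mean_j), divisor n-1 = 5:
  S[A,A] = ((1.3333)·(1.3333) + (2.3333)·(2.3333) + (-3.6667)·(-3.6667) + (1.3333)·(1.3333) + (0.3333)·(0.3333) + (-1.6667)·(-1.6667)) / 5 = 25.3333/5 = 5.0667
  S[A,B] = ((1.3333)·(1.8333) + (2.3333)·(2.8333) + (-3.6667)·(-3.1667) + (1.3333)·(3.8333) + (0.3333)·(-2.1667) + (-1.6667)·(-3.1667)) / 5 = 30.3333/5 = 6.0667
  S[B,B] = ((1.8333)·(1.8333) + (2.8333)·(2.8333) + (-3.1667)·(-3.1667) + (3.8333)·(3.8333) + (-2.1667)·(-2.1667) + (-3.1667)·(-3.1667)) / 5 = 50.8333/5 = 10.1667
  S = [[5.0667, 6.0667],
 [6.0667, 10.1667]].

Step 3 — invert S. det(S) = 5.0667·10.1667 - (6.0667)² = 14.7067.
  S^{-1} = (1/det) · [[d, -b], [-b, a]] = [[0.6913, -0.4125],
 [-0.4125, 0.3445]].

Step 4 — quadratic form (x̄ - mu_0)^T · S^{-1} · (x̄ - mu_0):
  S^{-1} · (x̄ - mu_0) = (2.6111, -1.2466),
  (x̄ - mu_0)^T · [...] = (5.6667)·(2.6111) + (3.1667)·(-1.2466) = 10.8484.

Step 5 — scale by n: T² = 6 · 10.8484 = 65.0907.

T² ≈ 65.0907


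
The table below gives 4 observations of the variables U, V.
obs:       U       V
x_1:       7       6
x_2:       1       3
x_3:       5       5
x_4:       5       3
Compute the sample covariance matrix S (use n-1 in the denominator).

Step 1 — column means:
  mean(U) = (7 + 1 + 5 + 5) / 4 = 18/4 = 4.5
  mean(V) = (6 + 3 + 5 + 3) / 4 = 17/4 = 4.25

Step 2 — sample covariance S[i,j] = (1/(n-1)) · Σ_k (x_{k,i} - mean_i) · (x_{k,j} - mean_j), with n-1 = 3.
  S[U,U] = ((2.5)·(2.5) + (-3.5)·(-3.5) + (0.5)·(0.5) + (0.5)·(0.5)) / 3 = 19/3 = 6.3333
  S[U,V] = ((2.5)·(1.75) + (-3.5)·(-1.25) + (0.5)·(0.75) + (0.5)·(-1.25)) / 3 = 8.5/3 = 2.8333
  S[V,V] = ((1.75)·(1.75) + (-1.25)·(-1.25) + (0.75)·(0.75) + (-1.25)·(-1.25)) / 3 = 6.75/3 = 2.25

S is symmetric (S[j,i] = S[i,j]). Assembling:

S = [[6.3333, 2.8333],
 [2.8333, 2.25]]


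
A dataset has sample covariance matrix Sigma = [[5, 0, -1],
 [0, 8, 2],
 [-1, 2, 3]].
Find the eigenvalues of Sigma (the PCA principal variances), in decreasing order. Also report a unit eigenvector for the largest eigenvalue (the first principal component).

Step 1 — characteristic polynomial p(λ) = det(λI - Sigma) = λ³ - tr·λ² + c_1·λ - det, where tr = trace, c_1 = sum of the principal 2×2 minors, det = det(Sigma):
  tr = 5 + 8 + 3 = 16,
  c_1 = (5·8 - (0)²) + (5·3 - (-1)²) + (8·3 - (2)²) = 40 + 14 + 20 = 74,
  det = 5·(8·3 - (2)²) - (0)·((0)·3 - (2)·(-1)) + (-1)·((0)·(2) - 8·(-1)) = 5·(20) - (0)·(2) + (-1)·(8) = 92.
  So p(λ) = λ³ - 16λ² + 74λ - 92.
Step 2 — look for an integer root (rational root theorem: any rational root is an integer divisor of 92). Testing λ = 2:
  p(2) = 8 - 64 + 148 - 92 = 0  ✓
  Dividing out (λ - 2): p(λ) = (λ - 2)(λ² - 14λ + 46).
Step 3 — remaining eigenvalues from the quadratic λ² - 14λ + 46 = 0:
  Δ = 14² - 4·46 = 196 - 184 = 12,  λ = (14 ± √12)/2 = (14 ± 3.4641)/2 ≈ 8.7321 or 5.2679.
  Sorted: λ_1 = 8.7321,  λ_2 = 5.2679,  λ_3 = 2  (check: sum = 16 = tr ✓).

Step 4 — unit eigenvector for λ_1 ≈ 8.7321: v spans the null space of (Sigma - λ_1 I), whose rows are
  r_1 = (-3.7321, 0, -1),  r_2 = (0, -0.7321, 2),  r_3 = (-1, 2, -5.7321).
  v is orthogonal to every row, so take v ∝ r_1 × r_2 = ((0)·(2) - (-1)·(-0.7321), (-1)·(0) - (-3.7321)·(2), (-3.7321)·(-0.7321) - (0)·(0)) ≈ (-0.7321, 7.4641, 2.7321).
  Rescale (multiply by -1 so the first nonzero entry is positive): u = (0.7321, -7.4641, -2.7321).
  ||u|| = √((0.7321)² + (-7.4641)² + (-2.7321)²) = √(63.7128) ≈ 7.982,  v_1 = u/||u|| ≈ (0.0917, -0.9351, -0.3423) (||v_1|| = 1).

λ_1 = 8.7321,  λ_2 = 5.2679,  λ_3 = 2;  v_1 ≈ (0.0917, -0.9351, -0.3423)


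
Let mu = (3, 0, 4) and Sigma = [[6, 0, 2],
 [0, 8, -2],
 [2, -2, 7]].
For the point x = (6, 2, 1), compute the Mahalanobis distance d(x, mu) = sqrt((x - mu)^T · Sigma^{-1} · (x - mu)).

Step 1 — centre the observation: (x - mu) = (3, 2, -3).

Step 2 — invert Sigma (cofactor / det for 3×3, or solve directly):
  Sigma^{-1} = [[0.1857, -0.0143, -0.0571],
 [-0.0143, 0.1357, 0.0429],
 [-0.0571, 0.0429, 0.1714]].

Step 3 — form the quadratic (x - mu)^T · Sigma^{-1} · (x - mu):
  Sigma^{-1} · (x - mu) = (0.7, 0.1, -0.6).
  (x - mu)^T · [Sigma^{-1} · (x - mu)] = (3)·(0.7) + (2)·(0.1) + (-3)·(-0.6) = 4.1.

Step 4 — take square root: d = √(4.1) ≈ 2.0248.

d(x, mu) = √(4.1) ≈ 2.0248


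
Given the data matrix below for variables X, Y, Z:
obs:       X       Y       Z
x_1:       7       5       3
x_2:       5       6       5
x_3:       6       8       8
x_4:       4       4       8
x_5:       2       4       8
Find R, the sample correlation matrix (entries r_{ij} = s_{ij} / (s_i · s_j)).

Step 1 — column means:
  mean(X) = (7 + 5 + 6 + 4 + 2) / 5 = 24/5 = 4.8
  mean(Y) = (5 + 6 + 8 + 4 + 4) / 5 = 27/5 = 5.4
  mean(Z) = (3 + 5 + 8 + 8 + 8) / 5 = 32/5 = 6.4

Step 2 — sample variances and covariances s[i,j] = (1/(n-1)) · Σ_k (x_{k,i} - mean_i) · (x_{k,j} - mean_j), with n-1 = 4:
  s[X,X] = ((2.2)·(2.2) + (0.2)·(0.2) + (1.2)·(1.2) + (-0.8)·(-0.8) + (-2.8)·(-2.8)) / 4 = 14.8/4 = 3.7
  s[X,Y] = ((2.2)·(-0.4) + (0.2)·(0.6) + (1.2)·(2.6) + (-0.8)·(-1.4) + (-2.8)·(-1.4)) / 4 = 7.4/4 = 1.85
  s[X,Z] = ((2.2)·(-3.4) + (0.2)·(-1.4) + (1.2)·(1.6) + (-0.8)·(1.6) + (-2.8)·(1.6)) / 4 = -11.6/4 = -2.9
  s[Y,Y] = ((-0.4)·(-0.4) + (0.6)·(0.6) + (2.6)·(2.6) + (-1.4)·(-1.4) + (-1.4)·(-1.4)) / 4 = 11.2/4 = 2.8
  s[Y,Z] = ((-0.4)·(-3.4) + (0.6)·(-1.4) + (2.6)·(1.6) + (-1.4)·(1.6) + (-1.4)·(1.6)) / 4 = 0.2/4 = 0.05
  s[Z,Z] = ((-3.4)·(-3.4) + (-1.4)·(-1.4) + (1.6)·(1.6) + (1.6)·(1.6) + (1.6)·(1.6)) / 4 = 21.2/4 = 5.3
  Sample standard deviations s_i = √(s[i,i]):
  s(X) = √(3.7) = 1.9235
  s(Y) = √(2.8) = 1.6733
  s(Z) = √(5.3) = 2.3022

Step 3 — r_{ij} = s_{ij} / (s_i · s_j):
  r[X,X] = 1 (diagonal).
  r[X,Y] = 1.85 / (1.9235 · 1.6733) = 1.85 / 3.2187 = 0.5748
  r[X,Z] = -2.9 / (1.9235 · 2.3022) = -2.9 / 4.4283 = -0.6549
  r[Y,Y] = 1 (diagonal).
  r[Y,Z] = 0.05 / (1.6733 · 2.3022) = 0.05 / 3.8523 = 0.013
  r[Z,Z] = 1 (diagonal).

R is symmetric with unit diagonal. Assembling:

R = [[1, 0.5748, -0.6549],
 [0.5748, 1, 0.013],
 [-0.6549, 0.013, 1]]


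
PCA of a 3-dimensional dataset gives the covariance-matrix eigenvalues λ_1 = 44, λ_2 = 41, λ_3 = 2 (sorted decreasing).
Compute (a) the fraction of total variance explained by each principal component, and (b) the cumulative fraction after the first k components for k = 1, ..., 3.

Step 1 — total variance = trace(Sigma) = Σ λ_i = 44 + 41 + 2 = 87.

Step 2 — fraction explained by component i = λ_i / Σ λ:
  PC1: 44/87 = 0.5057
  PC2: 41/87 = 0.4713
  PC3: 2/87 = 0.023

Step 3 — cumulative fraction after k components = (λ_1 + ... + λ_k) / Σ λ:
  k = 1: 44/87 = 0.5057
  k = 2: (44 + 41)/87 = 85/87 = 0.977
  k = 3: (44 + 41 + 2)/87 = 87/87 = 1

Summary (fraction, with percent):

explained: PC1 0.5057 (50.57%), PC2 0.4713 (47.13%), PC3 0.023 (2.3%);  cumulative: 0.5057, 0.977, 1


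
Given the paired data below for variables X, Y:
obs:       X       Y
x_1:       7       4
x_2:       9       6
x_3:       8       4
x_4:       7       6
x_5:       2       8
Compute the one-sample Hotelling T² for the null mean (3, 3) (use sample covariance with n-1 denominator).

Step 1 — sample mean vector:
  mean(X) = (7 + 9 + 8 + 7 + 2) / 5 = 33/5 = 6.6
  mean(Y) = (4 + 6 + 4 + 6 + 8) / 5 = 28/5 = 5.6
  x̄ = (6.6, 5.6),  deviation x̄ - mu_0 = (6.6, 5.6) - (3, 3) = (3.6, 2.6).

Step 2 — sample covariance matrix, S[i,j] = (1/(n-1)) · Σ_k (x_{k,i} - mean_i) · (x_{k,j} - mean_j), divisor n-1 = 4:
  S[X,X] = ((0.4)·(0.4) + (2.4)·(2.4) + (1.4)·(1.4) + (0.4)·(0.4) + (-4.6)·(-4.6)) / 4 = 29.2/4 = 7.3
  S[X,Y] = ((0.4)·(-1.6) + (2.4)·(0.4) + (1.4)·(-1.6) + (0.4)·(0.4) + (-4.6)·(2.4)) / 4 = -12.8/4 = -3.2
  S[Y,Y] = ((-1.6)·(-1.6) + (0.4)·(0.4) + (-1.6)·(-1.6) + (0.4)·(0.4) + (2.4)·(2.4)) / 4 = 11.2/4 = 2.8
  S = [[7.3, -3.2],
 [-3.2, 2.8]].

Step 3 — invert S. det(S) = 7.3·2.8 - (-3.2)² = 10.2.
  S^{-1} = (1/det) · [[d, -b], [-b, a]] = [[0.2745, 0.3137],
 [0.3137, 0.7157]].

Step 4 — quadratic form (x̄ - mu_0)^T · S^{-1} · (x̄ - mu_0):
  S^{-1} · (x̄ - mu_0) = (1.8039, 2.9902),
  (x̄ - mu_0)^T · [...] = (3.6)·(1.8039) + (2.6)·(2.9902) = 14.2686.

Step 5 — scale by n: T² = 5 · 14.2686 = 71.3431.

T² ≈ 71.3431


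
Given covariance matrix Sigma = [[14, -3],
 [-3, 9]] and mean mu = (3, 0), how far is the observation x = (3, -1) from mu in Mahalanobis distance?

Step 1 — centre the observation: (x - mu) = (0, -1).

Step 2 — invert Sigma. det(Sigma) = 14·9 - (-3)² = 117.
  Sigma^{-1} = (1/det) · [[d, -b], [-b, a]] = [[0.0769, 0.0256],
 [0.0256, 0.1197]].

Step 3 — form the quadratic (x - mu)^T · Sigma^{-1} · (x - mu):
  Sigma^{-1} · (x - mu) = (-0.0256, -0.1197).
  (x - mu)^T · [Sigma^{-1} · (x - mu)] = (0)·(-0.0256) + (-1)·(-0.1197) = 0.1197.

Step 4 — take square root: d = √(0.1197) ≈ 0.3459.

d(x, mu) = √(0.1197) ≈ 0.3459


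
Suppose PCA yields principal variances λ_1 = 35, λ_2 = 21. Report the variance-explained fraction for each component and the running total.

Step 1 — total variance = trace(Sigma) = Σ λ_i = 35 + 21 = 56.

Step 2 — fraction explained by component i = λ_i / Σ λ:
  PC1: 35/56 = 0.625
  PC2: 21/56 = 0.375

Step 3 — cumulative fraction after k components = (λ_1 + ... + λ_k) / Σ λ:
  k = 1: 35/56 = 0.625
  k = 2: (35 + 21)/56 = 56/56 = 1

Summary (fraction, with percent):

explained: PC1 0.625 (62.5%), PC2 0.375 (37.5%);  cumulative: 0.625, 1


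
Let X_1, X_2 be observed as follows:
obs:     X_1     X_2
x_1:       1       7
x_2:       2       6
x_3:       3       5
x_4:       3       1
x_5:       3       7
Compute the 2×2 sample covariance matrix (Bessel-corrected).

Step 1 — column means:
  mean(X_1) = (1 + 2 + 3 + 3 + 3) / 5 = 12/5 = 2.4
  mean(X_2) = (7 + 6 + 5 + 1 + 7) / 5 = 26/5 = 5.2

Step 2 — sample covariance S[i,j] = (1/(n-1)) · Σ_k (x_{k,i} - mean_i) · (x_{k,j} - mean_j), with n-1 = 4.
  S[X_1,X_1] = ((-1.4)·(-1.4) + (-0.4)·(-0.4) + (0.6)·(0.6) + (0.6)·(0.6) + (0.6)·(0.6)) / 4 = 3.2/4 = 0.8
  S[X_1,X_2] = ((-1.4)·(1.8) + (-0.4)·(0.8) + (0.6)·(-0.2) + (0.6)·(-4.2) + (0.6)·(1.8)) / 4 = -4.4/4 = -1.1
  S[X_2,X_2] = ((1.8)·(1.8) + (0.8)·(0.8) + (-0.2)·(-0.2) + (-4.2)·(-4.2) + (1.8)·(1.8)) / 4 = 24.8/4 = 6.2

S is symmetric (S[j,i] = S[i,j]). Assembling:

S = [[0.8, -1.1],
 [-1.1, 6.2]]


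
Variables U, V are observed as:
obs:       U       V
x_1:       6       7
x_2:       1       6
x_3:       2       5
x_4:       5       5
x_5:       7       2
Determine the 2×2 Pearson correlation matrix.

Step 1 — column means:
  mean(U) = (6 + 1 + 2 + 5 + 7) / 5 = 21/5 = 4.2
  mean(V) = (7 + 6 + 5 + 5 + 2) / 5 = 25/5 = 5

Step 2 — sample variances and covariances s[i,j] = (1/(n-1)) · Σ_k (x_{k,i} - mean_i) · (x_{k,j} - mean_j), with n-1 = 4:
  s[U,U] = ((1.8)·(1.8) + (-3.2)·(-3.2) + (-2.2)·(-2.2) + (0.8)·(0.8) + (2.8)·(2.8)) / 4 = 26.8/4 = 6.7
  s[U,V] = ((1.8)·(2) + (-3.2)·(1) + (-2.2)·(0) + (0.8)·(0) + (2.8)·(-3)) / 4 = -8/4 = -2
  s[V,V] = ((2)·(2) + (1)·(1) + (0)·(0) + (0)·(0) + (-3)·(-3)) / 4 = 14/4 = 3.5
  Sample standard deviations s_i = √(s[i,i]):
  s(U) = √(6.7) = 2.5884
  s(V) = √(3.5) = 1.8708

Step 3 — r_{ij} = s_{ij} / (s_i · s_j):
  r[U,U] = 1 (diagonal).
  r[U,V] = -2 / (2.5884 · 1.8708) = -2 / 4.8425 = -0.413
  r[V,V] = 1 (diagonal).

R is symmetric with unit diagonal. Assembling:

R = [[1, -0.413],
 [-0.413, 1]]


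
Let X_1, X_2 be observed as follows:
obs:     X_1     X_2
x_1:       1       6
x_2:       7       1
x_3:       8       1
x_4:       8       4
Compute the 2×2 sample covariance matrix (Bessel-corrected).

Step 1 — column means:
  mean(X_1) = (1 + 7 + 8 + 8) / 4 = 24/4 = 6
  mean(X_2) = (6 + 1 + 1 + 4) / 4 = 12/4 = 3

Step 2 — sample covariance S[i,j] = (1/(n-1)) · Σ_k (x_{k,i} - mean_i) · (x_{k,j} - mean_j), with n-1 = 3.
  S[X_1,X_1] = ((-5)·(-5) + (1)·(1) + (2)·(2) + (2)·(2)) / 3 = 34/3 = 11.3333
  S[X_1,X_2] = ((-5)·(3) + (1)·(-2) + (2)·(-2) + (2)·(1)) / 3 = -19/3 = -6.3333
  S[X_2,X_2] = ((3)·(3) + (-2)·(-2) + (-2)·(-2) + (1)·(1)) / 3 = 18/3 = 6

S is symmetric (S[j,i] = S[i,j]). Assembling:

S = [[11.3333, -6.3333],
 [-6.3333, 6]]


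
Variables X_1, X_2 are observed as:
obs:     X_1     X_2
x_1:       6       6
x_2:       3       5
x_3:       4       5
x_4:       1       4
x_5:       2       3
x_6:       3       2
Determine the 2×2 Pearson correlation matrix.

Step 1 — column means:
  mean(X_1) = (6 + 3 + 4 + 1 + 2 + 3) / 6 = 19/6 = 3.1667
  mean(X_2) = (6 + 5 + 5 + 4 + 3 + 2) / 6 = 25/6 = 4.1667

Step 2 — sample variances and covariances s[i,j] = (1/(n-1)) · Σ_k (x_{k,i} - mean_i) · (x_{k,j} - mean_j), with n-1 = 5:
  s[X_1,X_1] = ((2.8333)·(2.8333) + (-0.1667)·(-0.1667) + (0.8333)·(0.8333) + (-2.1667)·(-2.1667) + (-1.1667)·(-1.1667) + (-0.1667)·(-0.1667)) / 5 = 14.8333/5 = 2.9667
  s[X_1,X_2] = ((2.8333)·(1.8333) + (-0.1667)·(0.8333) + (0.8333)·(0.8333) + (-2.1667)·(-0.1667) + (-1.1667)·(-1.1667) + (-0.1667)·(-2.1667)) / 5 = 7.8333/5 = 1.5667
  s[X_2,X_2] = ((1.8333)·(1.8333) + (0.8333)·(0.8333) + (0.8333)·(0.8333) + (-0.1667)·(-0.1667) + (-1.1667)·(-1.1667) + (-2.1667)·(-2.1667)) / 5 = 10.8333/5 = 2.1667
  Sample standard deviations s_i = √(s[i,i]):
  s(X_1) = √(2.9667) = 1.7224
  s(X_2) = √(2.1667) = 1.472

Step 3 — r_{ij} = s_{ij} / (s_i · s_j):
  r[X_1,X_1] = 1 (diagonal).
  r[X_1,X_2] = 1.5667 / (1.7224 · 1.472) = 1.5667 / 2.5353 = 0.6179
  r[X_2,X_2] = 1 (diagonal).

R is symmetric with unit diagonal. Assembling:

R = [[1, 0.6179],
 [0.6179, 1]]


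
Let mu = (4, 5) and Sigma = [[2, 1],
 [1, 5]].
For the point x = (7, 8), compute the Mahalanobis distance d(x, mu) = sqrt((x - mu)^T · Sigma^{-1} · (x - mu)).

Step 1 — centre the observation: (x - mu) = (3, 3).

Step 2 — invert Sigma. det(Sigma) = 2·5 - (1)² = 9.
  Sigma^{-1} = (1/det) · [[d, -b], [-b, a]] = [[0.5556, -0.1111],
 [-0.1111, 0.2222]].

Step 3 — form the quadratic (x - mu)^T · Sigma^{-1} · (x - mu):
  Sigma^{-1} · (x - mu) = (1.3333, 0.3333).
  (x - mu)^T · [Sigma^{-1} · (x - mu)] = (3)·(1.3333) + (3)·(0.3333) = 5.

Step 4 — take square root: d = √(5) ≈ 2.2361.

d(x, mu) = √(5) ≈ 2.2361


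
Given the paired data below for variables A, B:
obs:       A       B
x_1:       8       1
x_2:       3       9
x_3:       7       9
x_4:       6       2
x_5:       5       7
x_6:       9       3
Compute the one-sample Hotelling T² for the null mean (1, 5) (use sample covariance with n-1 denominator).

Step 1 — sample mean vector:
  mean(A) = (8 + 3 + 7 + 6 + 5 + 9) / 6 = 38/6 = 6.3333
  mean(B) = (1 + 9 + 9 + 2 + 7 + 3) / 6 = 31/6 = 5.1667
  x̄ = (6.3333, 5.1667),  deviation x̄ - mu_0 = (6.3333, 5.1667) - (1, 5) = (5.3333, 0.1667).

Step 2 — sample covariance matrix, S[i,j] = (1/(n-1)) · Σ_k (x_{k,i} - mean_i) · (x_{k,j} - mean_j), divisor n-1 = 5:
  S[A,A] = ((1.6667)·(1.6667) + (-3.3333)·(-3.3333) + (0.6667)·(0.6667) + (-0.3333)·(-0.3333) + (-1.3333)·(-1.3333) + (2.6667)·(2.6667)) / 5 = 23.3333/5 = 4.6667
  S[A,B] = ((1.6667)·(-4.1667) + (-3.3333)·(3.8333) + (0.6667)·(3.8333) + (-0.3333)·(-3.1667) + (-1.3333)·(1.8333) + (2.6667)·(-2.1667)) / 5 = -24.3333/5 = -4.8667
  S[B,B] = ((-4.1667)·(-4.1667) + (3.8333)·(3.8333) + (3.8333)·(3.8333) + (-3.1667)·(-3.1667) + (1.8333)·(1.8333) + (-2.1667)·(-2.1667)) / 5 = 64.8333/5 = 12.9667
  S = [[4.6667, -4.8667],
 [-4.8667, 12.9667]].

Step 3 — invert S. det(S) = 4.6667·12.9667 - (-4.8667)² = 36.8267.
  S^{-1} = (1/det) · [[d, -b], [-b, a]] = [[0.3521, 0.1322],
 [0.1322, 0.1267]].

Step 4 — quadratic form (x̄ - mu_0)^T · S^{-1} · (x̄ - mu_0):
  S^{-1} · (x̄ - mu_0) = (1.8999, 0.7259),
  (x̄ - mu_0)^T · [...] = (5.3333)·(1.8999) + (0.1667)·(0.7259) = 10.2537.

Step 5 — scale by n: T² = 6 · 10.2537 = 61.5224.

T² ≈ 61.5224


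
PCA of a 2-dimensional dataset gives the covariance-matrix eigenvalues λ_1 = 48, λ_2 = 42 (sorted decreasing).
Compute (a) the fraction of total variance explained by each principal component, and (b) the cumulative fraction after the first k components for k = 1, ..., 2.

Step 1 — total variance = trace(Sigma) = Σ λ_i = 48 + 42 = 90.

Step 2 — fraction explained by component i = λ_i / Σ λ:
  PC1: 48/90 = 0.5333
  PC2: 42/90 = 0.4667

Step 3 — cumulative fraction after k components = (λ_1 + ... + λ_k) / Σ λ:
  k = 1: 48/90 = 0.5333
  k = 2: (48 + 42)/90 = 90/90 = 1

Summary (fraction, with percent):

explained: PC1 0.5333 (53.33%), PC2 0.4667 (46.67%);  cumulative: 0.5333, 1


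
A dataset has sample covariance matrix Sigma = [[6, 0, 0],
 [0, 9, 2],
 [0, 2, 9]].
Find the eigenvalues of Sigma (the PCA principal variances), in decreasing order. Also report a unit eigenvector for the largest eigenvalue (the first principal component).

Step 1 — characteristic polynomial p(λ) = det(λI - Sigma) = λ³ - tr·λ² + c_1·λ - det, where tr = trace, c_1 = sum of the principal 2×2 minors, det = det(Sigma):
  tr = 6 + 9 + 9 = 24,
  c_1 = (6·9 - (0)²) + (6·9 - (0)²) + (9·9 - (2)²) = 54 + 54 + 77 = 185,
  det = 6·(9·9 - (2)²) - (0)·((0)·9 - (2)·(0)) + (0)·((0)·(2) - 9·(0)) = 6·(77) - (0)·(0) + (0)·(0) = 462.
  So p(λ) = λ³ - 24λ² + 185λ - 462.
Step 2 — look for an integer root (rational root theorem: any rational root is an integer divisor of 462). Testing λ = 6:
  p(6) = 216 - 864 + 1110 - 462 = 0  ✓
  Dividing out (λ - 6): p(λ) = (λ - 6)(λ² - 18λ + 77).
Step 3 — remaining eigenvalues from the quadratic λ² - 18λ + 77 = 0:
  Δ = 18² - 4·77 = 324 - 308 = 16,  λ = (18 ± √16)/2 = (18 ± 4)/2 = 11 or 7.
  Sorted: λ_1 = 11,  λ_2 = 7,  λ_3 = 6  (check: sum = 24 = tr ✓).

Step 4 — unit eigenvector for λ_1 = 11: v spans the null space of (Sigma - λ_1 I), whose rows are
  r_1 = (-5, 0, 0),  r_2 = (0, -2, 2),  r_3 = (0, 2, -2).
  v is orthogonal to every row, so take v ∝ r_1 × r_2 = ((0)·(2) - (0)·(-2), (0)·(0) - (-5)·(2), (-5)·(-2) - (0)·(0)) = (0, 10, 10).
  Rescale (divide by 10): u = (0, 1, 1).
  ||u|| = √((0)² + (1)² + (1)²) = √(2) ≈ 1.4142,  v_1 = u/||u|| ≈ (0, 0.7071, 0.7071) (||v_1|| = 1).

λ_1 = 11,  λ_2 = 7,  λ_3 = 6;  v_1 ≈ (0, 0.7071, 0.7071)


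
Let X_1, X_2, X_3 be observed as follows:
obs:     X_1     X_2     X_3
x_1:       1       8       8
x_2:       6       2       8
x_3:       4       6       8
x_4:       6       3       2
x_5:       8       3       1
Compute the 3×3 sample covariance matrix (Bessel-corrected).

Step 1 — column means:
  mean(X_1) = (1 + 6 + 4 + 6 + 8) / 5 = 25/5 = 5
  mean(X_2) = (8 + 2 + 6 + 3 + 3) / 5 = 22/5 = 4.4
  mean(X_3) = (8 + 8 + 8 + 2 + 1) / 5 = 27/5 = 5.4

Step 2 — sample covariance S[i,j] = (1/(n-1)) · Σ_k (x_{k,i} - mean_i) · (x_{k,j} - mean_j), with n-1 = 4.
  S[X_1,X_1] = ((-4)·(-4) + (1)·(1) + (-1)·(-1) + (1)·(1) + (3)·(3)) / 4 = 28/4 = 7
  S[X_1,X_2] = ((-4)·(3.6) + (1)·(-2.4) + (-1)·(1.6) + (1)·(-1.4) + (3)·(-1.4)) / 4 = -24/4 = -6
  S[X_1,X_3] = ((-4)·(2.6) + (1)·(2.6) + (-1)·(2.6) + (1)·(-3.4) + (3)·(-4.4)) / 4 = -27/4 = -6.75
  S[X_2,X_2] = ((3.6)·(3.6) + (-2.4)·(-2.4) + (1.6)·(1.6) + (-1.4)·(-1.4) + (-1.4)·(-1.4)) / 4 = 25.2/4 = 6.3
  S[X_2,X_3] = ((3.6)·(2.6) + (-2.4)·(2.6) + (1.6)·(2.6) + (-1.4)·(-3.4) + (-1.4)·(-4.4)) / 4 = 18.2/4 = 4.55
  S[X_3,X_3] = ((2.6)·(2.6) + (2.6)·(2.6) + (2.6)·(2.6) + (-3.4)·(-3.4) + (-4.4)·(-4.4)) / 4 = 51.2/4 = 12.8

S is symmetric (S[j,i] = S[i,j]). Assembling:

S = [[7, -6, -6.75],
 [-6, 6.3, 4.55],
 [-6.75, 4.55, 12.8]]


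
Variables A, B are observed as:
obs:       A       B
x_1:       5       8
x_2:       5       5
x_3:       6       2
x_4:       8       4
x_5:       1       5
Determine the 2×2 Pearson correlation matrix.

Step 1 — column means:
  mean(A) = (5 + 5 + 6 + 8 + 1) / 5 = 25/5 = 5
  mean(B) = (8 + 5 + 2 + 4 + 5) / 5 = 24/5 = 4.8

Step 2 — sample variances and covariances s[i,j] = (1/(n-1)) · Σ_k (x_{k,i} - mean_i) · (x_{k,j} - mean_j), with n-1 = 4:
  s[A,A] = ((0)·(0) + (0)·(0) + (1)·(1) + (3)·(3) + (-4)·(-4)) / 4 = 26/4 = 6.5
  s[A,B] = ((0)·(3.2) + (0)·(0.2) + (1)·(-2.8) + (3)·(-0.8) + (-4)·(0.2)) / 4 = -6/4 = -1.5
  s[B,B] = ((3.2)·(3.2) + (0.2)·(0.2) + (-2.8)·(-2.8) + (-0.8)·(-0.8) + (0.2)·(0.2)) / 4 = 18.8/4 = 4.7
  Sample standard deviations s_i = √(s[i,i]):
  s(A) = √(6.5) = 2.5495
  s(B) = √(4.7) = 2.1679

Step 3 — r_{ij} = s_{ij} / (s_i · s_j):
  r[A,A] = 1 (diagonal).
  r[A,B] = -1.5 / (2.5495 · 2.1679) = -1.5 / 5.5272 = -0.2714
  r[B,B] = 1 (diagonal).

R is symmetric with unit diagonal. Assembling:

R = [[1, -0.2714],
 [-0.2714, 1]]


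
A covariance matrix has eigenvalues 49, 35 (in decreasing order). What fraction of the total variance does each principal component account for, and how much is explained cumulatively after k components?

Step 1 — total variance = trace(Sigma) = Σ λ_i = 49 + 35 = 84.

Step 2 — fraction explained by component i = λ_i / Σ λ:
  PC1: 49/84 = 0.5833
  PC2: 35/84 = 0.4167

Step 3 — cumulative fraction after k components = (λ_1 + ... + λ_k) / Σ λ:
  k = 1: 49/84 = 0.5833
  k = 2: (49 + 35)/84 = 84/84 = 1

Summary (fraction, with percent):

explained: PC1 0.5833 (58.33%), PC2 0.4167 (41.67%);  cumulative: 0.5833, 1


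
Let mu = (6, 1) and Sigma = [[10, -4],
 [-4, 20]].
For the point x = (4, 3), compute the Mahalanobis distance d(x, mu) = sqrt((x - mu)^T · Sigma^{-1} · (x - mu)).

Step 1 — centre the observation: (x - mu) = (-2, 2).

Step 2 — invert Sigma. det(Sigma) = 10·20 - (-4)² = 184.
  Sigma^{-1} = (1/det) · [[d, -b], [-b, a]] = [[0.1087, 0.0217],
 [0.0217, 0.0543]].

Step 3 — form the quadratic (x - mu)^T · Sigma^{-1} · (x - mu):
  Sigma^{-1} · (x - mu) = (-0.1739, 0.0652).
  (x - mu)^T · [Sigma^{-1} · (x - mu)] = (-2)·(-0.1739) + (2)·(0.0652) = 0.4783.

Step 4 — take square root: d = √(0.4783) ≈ 0.6916.

d(x, mu) = √(0.4783) ≈ 0.6916


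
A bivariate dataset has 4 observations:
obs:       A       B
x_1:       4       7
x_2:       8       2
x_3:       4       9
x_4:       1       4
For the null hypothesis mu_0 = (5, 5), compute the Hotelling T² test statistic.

Step 1 — sample mean vector:
  mean(A) = (4 + 8 + 4 + 1) / 4 = 17/4 = 4.25
  mean(B) = (7 + 2 + 9 + 4) / 4 = 22/4 = 5.5
  x̄ = (4.25, 5.5),  deviation x̄ - mu_0 = (4.25, 5.5) - (5, 5) = (-0.75, 0.5).

Step 2 — sample covariance matrix, S[i,j] = (1/(n-1)) · Σ_k (x_{k,i} - mean_i) · (x_{k,j} - mean_j), divisor n-1 = 3:
  S[A,A] = ((-0.25)·(-0.25) + (3.75)·(3.75) + (-0.25)·(-0.25) + (-3.25)·(-3.25)) / 3 = 24.75/3 = 8.25
  S[A,B] = ((-0.25)·(1.5) + (3.75)·(-3.5) + (-0.25)·(3.5) + (-3.25)·(-1.5)) / 3 = -9.5/3 = -3.1667
  S[B,B] = ((1.5)·(1.5) + (-3.5)·(-3.5) + (3.5)·(3.5) + (-1.5)·(-1.5)) / 3 = 29/3 = 9.6667
  S = [[8.25, -3.1667],
 [-3.1667, 9.6667]].

Step 3 — invert S. det(S) = 8.25·9.6667 - (-3.1667)² = 69.7222.
  S^{-1} = (1/det) · [[d, -b], [-b, a]] = [[0.1386, 0.0454],
 [0.0454, 0.1183]].

Step 4 — quadratic form (x̄ - mu_0)^T · S^{-1} · (x̄ - mu_0):
  S^{-1} · (x̄ - mu_0) = (-0.0813, 0.0251),
  (x̄ - mu_0)^T · [...] = (-0.75)·(-0.0813) + (0.5)·(0.0251) = 0.0735.

Step 5 — scale by n: T² = 4 · 0.0735 = 0.294.

T² ≈ 0.294


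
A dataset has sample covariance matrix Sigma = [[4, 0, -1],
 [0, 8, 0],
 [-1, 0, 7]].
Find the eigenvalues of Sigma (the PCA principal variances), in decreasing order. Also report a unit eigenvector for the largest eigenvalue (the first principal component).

Step 1 — characteristic polynomial p(λ) = det(λI - Sigma) = λ³ - tr·λ² + c_1·λ - det, where tr = trace, c_1 = sum of the principal 2×2 minors, det = det(Sigma):
  tr = 4 + 8 + 7 = 19,
  c_1 = (4·8 - (0)²) + (4·7 - (-1)²) + (8·7 - (0)²) = 32 + 27 + 56 = 115,
  det = 4·(8·7 - (0)²) - (0)·((0)·7 - (0)·(-1)) + (-1)·((0)·(0) - 8·(-1)) = 4·(56) - (0)·(0) + (-1)·(8) = 216.
  So p(λ) = λ³ - 19λ² + 115λ - 216.
Step 2 — look for an integer root (rational root theorem: any rational root is an integer divisor of 216). Testing λ = 8:
  p(8) = 512 - 1216 + 920 - 216 = 0  ✓
  Dividing out (λ - 8): p(λ) = (λ - 8)(λ² - 11λ + 27).
Step 3 — remaining eigenvalues from the quadratic λ² - 11λ + 27 = 0:
  Δ = 11² - 4·27 = 121 - 108 = 13,  λ = (11 ± √13)/2 = (11 ± 3.6056)/2 ≈ 7.3028 or 3.6972.
  Sorted: λ_1 = 8,  λ_2 = 7.3028,  λ_3 = 3.6972  (check: sum = 19 = tr ✓).

Step 4 — unit eigenvector for λ_1 = 8: v spans the null space of (Sigma - λ_1 I), whose rows are
  r_1 = (-4, 0, -1),  r_2 = (0, 0, 0),  r_3 = (-1, 0, -1).
  v is orthogonal to every row, so take v ∝ r_1 × r_3 = ((0)·(-1) - (-1)·(0), (-1)·(-1) - (-4)·(-1), (-4)·(0) - (0)·(-1)) = (0, -3, 0).
  Rescale (divide by 3; multiply by -1 so the first nonzero entry is positive): u = (0, 1, 0).
  ||u|| = √((0)² + (1)² + (0)²) = √(1) = 1,  v_1 = u/||u|| ≈ (0, 1, 0) (||v_1|| = 1).

λ_1 = 8,  λ_2 = 7.3028,  λ_3 = 3.6972;  v_1 ≈ (0, 1, 0)


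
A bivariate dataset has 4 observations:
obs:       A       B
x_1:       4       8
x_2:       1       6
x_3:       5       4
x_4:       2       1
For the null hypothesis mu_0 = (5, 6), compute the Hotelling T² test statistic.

Step 1 — sample mean vector:
  mean(A) = (4 + 1 + 5 + 2) / 4 = 12/4 = 3
  mean(B) = (8 + 6 + 4 + 1) / 4 = 19/4 = 4.75
  x̄ = (3, 4.75),  deviation x̄ - mu_0 = (3, 4.75) - (5, 6) = (-2, -1.25).

Step 2 — sample covariance matrix, S[i,j] = (1/(n-1)) · Σ_k (x_{k,i} - mean_i) · (x_{k,j} - mean_j), divisor n-1 = 3:
  S[A,A] = ((1)·(1) + (-2)·(-2) + (2)·(2) + (-1)·(-1)) / 3 = 10/3 = 3.3333
  S[A,B] = ((1)·(3.25) + (-2)·(1.25) + (2)·(-0.75) + (-1)·(-3.75)) / 3 = 3/3 = 1
  S[B,B] = ((3.25)·(3.25) + (1.25)·(1.25) + (-0.75)·(-0.75) + (-3.75)·(-3.75)) / 3 = 26.75/3 = 8.9167
  S = [[3.3333, 1],
 [1, 8.9167]].

Step 3 — invert S. det(S) = 3.3333·8.9167 - (1)² = 28.7222.
  S^{-1} = (1/det) · [[d, -b], [-b, a]] = [[0.3104, -0.0348],
 [-0.0348, 0.1161]].

Step 4 — quadratic form (x̄ - mu_0)^T · S^{-1} · (x̄ - mu_0):
  S^{-1} · (x̄ - mu_0) = (-0.5774, -0.0754),
  (x̄ - mu_0)^T · [...] = (-2)·(-0.5774) + (-1.25)·(-0.0754) = 1.249.

Step 5 — scale by n: T² = 4 · 1.249 = 4.9961.

T² ≈ 4.9961


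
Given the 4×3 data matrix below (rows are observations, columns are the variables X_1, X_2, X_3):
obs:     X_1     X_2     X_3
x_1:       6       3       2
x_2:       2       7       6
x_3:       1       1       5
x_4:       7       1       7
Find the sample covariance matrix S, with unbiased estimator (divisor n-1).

Step 1 — column means:
  mean(X_1) = (6 + 2 + 1 + 7) / 4 = 16/4 = 4
  mean(X_2) = (3 + 7 + 1 + 1) / 4 = 12/4 = 3
  mean(X_3) = (2 + 6 + 5 + 7) / 4 = 20/4 = 5

Step 2 — sample covariance S[i,j] = (1/(n-1)) · Σ_k (x_{k,i} - mean_i) · (x_{k,j} - mean_j), with n-1 = 3.
  S[X_1,X_1] = ((2)·(2) + (-2)·(-2) + (-3)·(-3) + (3)·(3)) / 3 = 26/3 = 8.6667
  S[X_1,X_2] = ((2)·(0) + (-2)·(4) + (-3)·(-2) + (3)·(-2)) / 3 = -8/3 = -2.6667
  S[X_1,X_3] = ((2)·(-3) + (-2)·(1) + (-3)·(0) + (3)·(2)) / 3 = -2/3 = -0.6667
  S[X_2,X_2] = ((0)·(0) + (4)·(4) + (-2)·(-2) + (-2)·(-2)) / 3 = 24/3 = 8
  S[X_2,X_3] = ((0)·(-3) + (4)·(1) + (-2)·(0) + (-2)·(2)) / 3 = 0/3 = 0
  S[X_3,X_3] = ((-3)·(-3) + (1)·(1) + (0)·(0) + (2)·(2)) / 3 = 14/3 = 4.6667

S is symmetric (S[j,i] = S[i,j]). Assembling:

S = [[8.6667, -2.6667, -0.6667],
 [-2.6667, 8, 0],
 [-0.6667, 0, 4.6667]]


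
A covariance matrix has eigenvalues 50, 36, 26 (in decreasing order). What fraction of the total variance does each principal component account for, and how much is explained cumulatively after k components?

Step 1 — total variance = trace(Sigma) = Σ λ_i = 50 + 36 + 26 = 112.

Step 2 — fraction explained by component i = λ_i / Σ λ:
  PC1: 50/112 = 0.4464
  PC2: 36/112 = 0.3214
  PC3: 26/112 = 0.2321

Step 3 — cumulative fraction after k components = (λ_1 + ... + λ_k) / Σ λ:
  k = 1: 50/112 = 0.4464
  k = 2: (50 + 36)/112 = 86/112 = 0.7679
  k = 3: (50 + 36 + 26)/112 = 112/112 = 1

Summary (fraction, with percent):

explained: PC1 0.4464 (44.64%), PC2 0.3214 (32.14%), PC3 0.2321 (23.21%);  cumulative: 0.4464, 0.7679, 1


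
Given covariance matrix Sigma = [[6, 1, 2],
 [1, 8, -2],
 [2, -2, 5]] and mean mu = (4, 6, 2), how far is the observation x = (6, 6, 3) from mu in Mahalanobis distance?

Step 1 — centre the observation: (x - mu) = (2, 0, 1).

Step 2 — invert Sigma (cofactor / det for 3×3, or solve directly):
  Sigma^{-1} = [[0.2105, -0.0526, -0.1053],
 [-0.0526, 0.152, 0.0819],
 [-0.1053, 0.0819, 0.2749]].

Step 3 — form the quadratic (x - mu)^T · Sigma^{-1} · (x - mu):
  Sigma^{-1} · (x - mu) = (0.3158, -0.0234, 0.0643).
  (x - mu)^T · [Sigma^{-1} · (x - mu)] = (2)·(0.3158) + (0)·(-0.0234) + (1)·(0.0643) = 0.6959.

Step 4 — take square root: d = √(0.6959) ≈ 0.8342.

d(x, mu) = √(0.6959) ≈ 0.8342


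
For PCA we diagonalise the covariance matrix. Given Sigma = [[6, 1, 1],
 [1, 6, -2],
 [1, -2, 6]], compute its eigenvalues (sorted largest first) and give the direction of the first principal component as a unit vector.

Step 1 — characteristic polynomial p(λ) = det(λI - Sigma) = λ³ - tr·λ² + c_1·λ - det, where tr = trace, c_1 = sum of the principal 2×2 minors, det = det(Sigma):
  tr = 6 + 6 + 6 = 18,
  c_1 = (6·6 - (1)²) + (6·6 - (1)²) + (6·6 - (-2)²) = 35 + 35 + 32 = 102,
  det = 6·(6·6 - (-2)²) - (1)·((1)·6 - (-2)·(1)) + (1)·((1)·(-2) - 6·(1)) = 6·(32) - (1)·(8) + (1)·(-8) = 176.
  So p(λ) = λ³ - 18λ² + 102λ - 176.
Step 2 — look for an integer root (rational root theorem: any rational root is an integer divisor of 176). Testing λ = 8:
  p(8) = 512 - 1152 + 816 - 176 = 0  ✓
  Dividing out (λ - 8): p(λ) = (λ - 8)(λ² - 10λ + 22).
Step 3 — remaining eigenvalues from the quadratic λ² - 10λ + 22 = 0:
  Δ = 10² - 4·22 = 100 - 88 = 12,  λ = (10 ± √12)/2 = (10 ± 3.4641)/2 ≈ 6.7321 or 3.2679.
  Sorted: λ_1 = 8,  λ_2 = 6.7321,  λ_3 = 3.2679  (check: sum = 18 = tr ✓).

Step 4 — unit eigenvector for λ_1 = 8: v spans the null space of (Sigma - λ_1 I), whose rows are
  r_1 = (-2, 1, 1),  r_2 = (1, -2, -2),  r_3 = (1, -2, -2).
  v is orthogonal to every row, so take v ∝ r_1 × r_2 = ((1)·(-2) - (1)·(-2), (1)·(1) - (-2)·(-2), (-2)·(-2) - (1)·(1)) = (0, -3, 3).
  Rescale (divide by 3; multiply by -1 so the first nonzero entry is positive): u = (0, 1, -1).
  ||u|| = √((0)² + (1)² + (-1)²) = √(2) ≈ 1.4142,  v_1 = u/||u|| ≈ (0, 0.7071, -0.7071) (||v_1|| = 1).

λ_1 = 8,  λ_2 = 6.7321,  λ_3 = 3.2679;  v_1 ≈ (0, 0.7071, -0.7071)


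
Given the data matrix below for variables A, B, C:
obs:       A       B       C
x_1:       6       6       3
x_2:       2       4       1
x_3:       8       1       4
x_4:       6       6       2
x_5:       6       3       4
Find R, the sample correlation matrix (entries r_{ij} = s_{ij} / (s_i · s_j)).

Step 1 — column means:
  mean(A) = (6 + 2 + 8 + 6 + 6) / 5 = 28/5 = 5.6
  mean(B) = (6 + 4 + 1 + 6 + 3) / 5 = 20/5 = 4
  mean(C) = (3 + 1 + 4 + 2 + 4) / 5 = 14/5 = 2.8

Step 2 — sample variances and covariances s[i,j] = (1/(n-1)) · Σ_k (x_{k,i} - mean_i) · (x_{k,j} - mean_j), with n-1 = 4:
  s[A,A] = ((0.4)·(0.4) + (-3.6)·(-3.6) + (2.4)·(2.4) + (0.4)·(0.4) + (0.4)·(0.4)) / 4 = 19.2/4 = 4.8
  s[A,B] = ((0.4)·(2) + (-3.6)·(0) + (2.4)·(-3) + (0.4)·(2) + (0.4)·(-1)) / 4 = -6/4 = -1.5
  s[A,C] = ((0.4)·(0.2) + (-3.6)·(-1.8) + (2.4)·(1.2) + (0.4)·(-0.8) + (0.4)·(1.2)) / 4 = 9.6/4 = 2.4
  s[B,B] = ((2)·(2) + (0)·(0) + (-3)·(-3) + (2)·(2) + (-1)·(-1)) / 4 = 18/4 = 4.5
  s[B,C] = ((2)·(0.2) + (0)·(-1.8) + (-3)·(1.2) + (2)·(-0.8) + (-1)·(1.2)) / 4 = -6/4 = -1.5
  s[C,C] = ((0.2)·(0.2) + (-1.8)·(-1.8) + (1.2)·(1.2) + (-0.8)·(-0.8) + (1.2)·(1.2)) / 4 = 6.8/4 = 1.7
  Sample standard deviations s_i = √(s[i,i]):
  s(A) = √(4.8) = 2.1909
  s(B) = √(4.5) = 2.1213
  s(C) = √(1.7) = 1.3038

Step 3 — r_{ij} = s_{ij} / (s_i · s_j):
  r[A,A] = 1 (diagonal).
  r[A,B] = -1.5 / (2.1909 · 2.1213) = -1.5 / 4.6476 = -0.3227
  r[A,C] = 2.4 / (2.1909 · 1.3038) = 2.4 / 2.8566 = 0.8402
  r[B,B] = 1 (diagonal).
  r[B,C] = -1.5 / (2.1213 · 1.3038) = -1.5 / 2.7659 = -0.5423
  r[C,C] = 1 (diagonal).

R is symmetric with unit diagonal. Assembling:

R = [[1, -0.3227, 0.8402],
 [-0.3227, 1, -0.5423],
 [0.8402, -0.5423, 1]]


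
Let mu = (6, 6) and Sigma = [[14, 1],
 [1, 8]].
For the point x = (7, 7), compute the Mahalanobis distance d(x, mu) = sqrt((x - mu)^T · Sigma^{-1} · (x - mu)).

Step 1 — centre the observation: (x - mu) = (1, 1).

Step 2 — invert Sigma. det(Sigma) = 14·8 - (1)² = 111.
  Sigma^{-1} = (1/det) · [[d, -b], [-b, a]] = [[0.0721, -0.009],
 [-0.009, 0.1261]].

Step 3 — form the quadratic (x - mu)^T · Sigma^{-1} · (x - mu):
  Sigma^{-1} · (x - mu) = (0.0631, 0.1171).
  (x - mu)^T · [Sigma^{-1} · (x - mu)] = (1)·(0.0631) + (1)·(0.1171) = 0.1802.

Step 4 — take square root: d = √(0.1802) ≈ 0.4245.

d(x, mu) = √(0.1802) ≈ 0.4245


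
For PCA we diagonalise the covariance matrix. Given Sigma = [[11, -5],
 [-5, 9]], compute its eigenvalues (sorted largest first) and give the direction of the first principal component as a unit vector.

Step 1 — characteristic polynomial of 2×2 Sigma:
  det(Sigma - λI) = λ² - trace · λ + det = 0.
  trace = 11 + 9 = 20, det = 11·9 - (-5)² = 74.
Step 2 — discriminant:
  Δ = trace² - 4·det = 400 - 296 = 104.
Step 3 — eigenvalues:
  λ = (trace ± √Δ)/2 = (20 ± 10.198)/2,
  λ_1 = 15.099,  λ_2 = 4.901.

Step 4 — unit eigenvector for λ_1: solve (Sigma - λ_1 I)v = 0. First row:
  (11 - 15.099)·v_x + (-5)·v_y = 0, i.e. (-4.099)·v_x + (-5)·v_y = 0,
  so v ∝ (b, λ_1 - a) = (-5, 4.099); multiply by -1 so the first entry is positive: u = (5, -4.099).
  ||u|| = √((5)² + (-4.099)²) = √(41.802) ≈ 6.4654,
  v_1 = u/||u|| ≈ (0.7733, -0.634) (||v_1|| = 1).

λ_1 = 15.099,  λ_2 = 4.901;  v_1 ≈ (0.7733, -0.634)


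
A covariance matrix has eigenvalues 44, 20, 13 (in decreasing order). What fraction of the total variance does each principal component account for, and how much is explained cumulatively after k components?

Step 1 — total variance = trace(Sigma) = Σ λ_i = 44 + 20 + 13 = 77.

Step 2 — fraction explained by component i = λ_i / Σ λ:
  PC1: 44/77 = 0.5714
  PC2: 20/77 = 0.2597
  PC3: 13/77 = 0.1688

Step 3 — cumulative fraction after k components = (λ_1 + ... + λ_k) / Σ λ:
  k = 1: 44/77 = 0.5714
  k = 2: (44 + 20)/77 = 64/77 = 0.8312
  k = 3: (44 + 20 + 13)/77 = 77/77 = 1

Summary (fraction, with percent):

explained: PC1 0.5714 (57.14%), PC2 0.2597 (25.97%), PC3 0.1688 (16.88%);  cumulative: 0.5714, 0.8312, 1


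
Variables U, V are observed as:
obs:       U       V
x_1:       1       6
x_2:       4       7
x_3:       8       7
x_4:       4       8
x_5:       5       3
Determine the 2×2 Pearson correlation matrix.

Step 1 — column means:
  mean(U) = (1 + 4 + 8 + 4 + 5) / 5 = 22/5 = 4.4
  mean(V) = (6 + 7 + 7 + 8 + 3) / 5 = 31/5 = 6.2

Step 2 — sample variances and covariances s[i,j] = (1/(n-1)) · Σ_k (x_{k,i} - mean_i) · (x_{k,j} - mean_j), with n-1 = 4:
  s[U,U] = ((-3.4)·(-3.4) + (-0.4)·(-0.4) + (3.6)·(3.6) + (-0.4)·(-0.4) + (0.6)·(0.6)) / 4 = 25.2/4 = 6.3
  s[U,V] = ((-3.4)·(-0.2) + (-0.4)·(0.8) + (3.6)·(0.8) + (-0.4)·(1.8) + (0.6)·(-3.2)) / 4 = 0.6/4 = 0.15
  s[V,V] = ((-0.2)·(-0.2) + (0.8)·(0.8) + (0.8)·(0.8) + (1.8)·(1.8) + (-3.2)·(-3.2)) / 4 = 14.8/4 = 3.7
  Sample standard deviations s_i = √(s[i,i]):
  s(U) = √(6.3) = 2.51
  s(V) = √(3.7) = 1.9235

Step 3 — r_{ij} = s_{ij} / (s_i · s_j):
  r[U,U] = 1 (diagonal).
  r[U,V] = 0.15 / (2.51 · 1.9235) = 0.15 / 4.828 = 0.0311
  r[V,V] = 1 (diagonal).

R is symmetric with unit diagonal. Assembling:

R = [[1, 0.0311],
 [0.0311, 1]]
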